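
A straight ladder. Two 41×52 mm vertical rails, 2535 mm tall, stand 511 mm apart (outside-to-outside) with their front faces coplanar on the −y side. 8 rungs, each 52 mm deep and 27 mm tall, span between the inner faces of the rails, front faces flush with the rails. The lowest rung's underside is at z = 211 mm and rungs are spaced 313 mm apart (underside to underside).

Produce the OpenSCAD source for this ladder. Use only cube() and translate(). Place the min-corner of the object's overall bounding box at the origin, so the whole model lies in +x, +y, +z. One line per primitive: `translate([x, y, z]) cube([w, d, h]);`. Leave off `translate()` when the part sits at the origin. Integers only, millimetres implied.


cube([41, 52, 2535]);
translate([470, 0, 0]) cube([41, 52, 2535]);
translate([41, 0, 211]) cube([429, 52, 27]);
translate([41, 0, 524]) cube([429, 52, 27]);
translate([41, 0, 837]) cube([429, 52, 27]);
translate([41, 0, 1150]) cube([429, 52, 27]);
translate([41, 0, 1463]) cube([429, 52, 27]);
translate([41, 0, 1776]) cube([429, 52, 27]);
translate([41, 0, 2089]) cube([429, 52, 27]);
translate([41, 0, 2402]) cube([429, 52, 27]);


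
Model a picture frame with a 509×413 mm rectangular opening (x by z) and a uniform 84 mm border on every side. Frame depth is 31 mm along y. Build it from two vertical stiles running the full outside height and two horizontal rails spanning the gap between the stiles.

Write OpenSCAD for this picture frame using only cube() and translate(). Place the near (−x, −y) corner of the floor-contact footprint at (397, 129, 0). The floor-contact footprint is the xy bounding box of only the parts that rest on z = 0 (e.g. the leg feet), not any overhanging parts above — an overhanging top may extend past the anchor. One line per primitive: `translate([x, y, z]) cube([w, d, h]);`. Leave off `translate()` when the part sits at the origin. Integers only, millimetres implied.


translate([397, 129, 0]) cube([84, 31, 581]);
translate([990, 129, 0]) cube([84, 31, 581]);
translate([481, 129, 0]) cube([509, 31, 84]);
translate([481, 129, 497]) cube([509, 31, 84]);


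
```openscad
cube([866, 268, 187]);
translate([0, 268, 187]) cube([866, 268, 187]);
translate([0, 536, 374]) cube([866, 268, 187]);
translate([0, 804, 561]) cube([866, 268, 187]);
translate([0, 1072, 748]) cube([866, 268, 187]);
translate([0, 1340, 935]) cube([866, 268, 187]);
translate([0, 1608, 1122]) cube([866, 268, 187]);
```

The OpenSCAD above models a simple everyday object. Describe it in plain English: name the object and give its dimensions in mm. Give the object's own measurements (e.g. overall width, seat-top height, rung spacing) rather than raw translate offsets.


A straight staircase of 7 solid steps. Each step is 866 mm wide (x), 268 mm deep (y, the going) and 187 mm tall (the rise). The first step rests on the floor; each subsequent step sits one going further in +y and one rise higher in +z, directly behind and above the previous step with no overlap.


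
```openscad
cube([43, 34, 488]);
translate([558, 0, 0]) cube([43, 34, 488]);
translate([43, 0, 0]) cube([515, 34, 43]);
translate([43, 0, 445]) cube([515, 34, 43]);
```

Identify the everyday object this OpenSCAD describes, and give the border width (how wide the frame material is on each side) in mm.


A picture frame. The border width is 43 mm.

Four thin pieces enclosing a rectangular opening — a picture frame. The two full-height stiles are 488 mm tall; the top rail sits at z = 445 and is 43 mm tall, so the border above the opening is 488 − 445 = 43 mm, matching the stile x-width.


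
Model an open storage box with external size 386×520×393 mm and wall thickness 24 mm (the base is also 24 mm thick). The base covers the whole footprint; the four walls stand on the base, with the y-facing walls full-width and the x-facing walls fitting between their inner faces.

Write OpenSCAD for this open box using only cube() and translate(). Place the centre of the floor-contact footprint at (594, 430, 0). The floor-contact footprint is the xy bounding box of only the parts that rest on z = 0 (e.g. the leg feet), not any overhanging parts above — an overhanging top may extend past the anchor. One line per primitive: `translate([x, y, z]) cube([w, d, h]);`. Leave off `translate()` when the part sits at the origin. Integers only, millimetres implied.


translate([401, 170, 0]) cube([386, 520, 24]);
translate([401, 170, 24]) cube([386, 24, 369]);
translate([401, 666, 24]) cube([386, 24, 369]);
translate([401, 194, 24]) cube([24, 472, 369]);
translate([763, 194, 24]) cube([24, 472, 369]);


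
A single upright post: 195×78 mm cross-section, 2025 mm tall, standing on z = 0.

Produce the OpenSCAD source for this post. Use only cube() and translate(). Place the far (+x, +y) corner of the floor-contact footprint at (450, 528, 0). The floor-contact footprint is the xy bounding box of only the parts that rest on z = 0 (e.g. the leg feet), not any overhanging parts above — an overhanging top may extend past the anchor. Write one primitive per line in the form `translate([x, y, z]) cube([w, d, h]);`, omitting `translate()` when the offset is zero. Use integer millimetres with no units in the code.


translate([255, 450, 0]) cube([195, 78, 2025]);


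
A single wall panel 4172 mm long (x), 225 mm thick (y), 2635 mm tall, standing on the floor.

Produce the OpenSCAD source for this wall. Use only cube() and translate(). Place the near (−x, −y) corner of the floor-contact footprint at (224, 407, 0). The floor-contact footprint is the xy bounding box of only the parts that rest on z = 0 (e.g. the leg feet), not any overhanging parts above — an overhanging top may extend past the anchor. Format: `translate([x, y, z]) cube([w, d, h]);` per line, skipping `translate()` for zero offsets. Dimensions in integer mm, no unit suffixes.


translate([224, 407, 0]) cube([4172, 225, 2635]);


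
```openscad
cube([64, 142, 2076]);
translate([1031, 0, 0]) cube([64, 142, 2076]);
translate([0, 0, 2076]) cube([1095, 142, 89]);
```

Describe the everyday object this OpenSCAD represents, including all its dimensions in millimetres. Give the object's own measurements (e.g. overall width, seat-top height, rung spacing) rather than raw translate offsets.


A door frame. The clear opening is 967 mm wide and 2076 mm high. Two 64 mm wide jambs, 142 mm deep, stand either side of the opening from the floor to the top of the opening. A 89 mm thick head sits across the top of both jambs, spanning the full outside width of the frame.


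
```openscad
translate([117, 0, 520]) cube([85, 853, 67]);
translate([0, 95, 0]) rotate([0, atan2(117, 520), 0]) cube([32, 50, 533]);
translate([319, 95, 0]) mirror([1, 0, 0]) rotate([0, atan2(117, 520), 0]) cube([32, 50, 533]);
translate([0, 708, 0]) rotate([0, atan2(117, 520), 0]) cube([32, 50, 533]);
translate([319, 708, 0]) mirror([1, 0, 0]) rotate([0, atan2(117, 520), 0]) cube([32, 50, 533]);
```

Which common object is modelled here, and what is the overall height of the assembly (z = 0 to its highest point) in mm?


A sawhorse. The overall height is 587 mm.

A beam across two mirrored pairs of raked legs — a sawhorse. The beam's underside is at z = 520 (matching the legs' vertical rise in atan2(117, 520)) and the beam is 67 mm tall, so its top is at 520 + 67 = 587 mm. The raked legs top out at the beam's underside, so that is the highest point.


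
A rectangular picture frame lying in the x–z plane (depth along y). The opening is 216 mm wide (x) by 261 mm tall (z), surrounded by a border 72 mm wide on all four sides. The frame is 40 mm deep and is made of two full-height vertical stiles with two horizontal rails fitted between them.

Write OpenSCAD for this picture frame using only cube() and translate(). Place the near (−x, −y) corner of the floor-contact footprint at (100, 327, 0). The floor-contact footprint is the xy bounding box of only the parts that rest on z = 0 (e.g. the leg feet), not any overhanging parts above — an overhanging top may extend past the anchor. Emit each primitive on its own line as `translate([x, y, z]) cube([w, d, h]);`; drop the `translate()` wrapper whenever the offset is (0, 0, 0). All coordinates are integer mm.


translate([100, 327, 0]) cube([72, 40, 405]);
translate([388, 327, 0]) cube([72, 40, 405]);
translate([172, 327, 0]) cube([216, 40, 72]);
translate([172, 327, 333]) cube([216, 40, 72]);


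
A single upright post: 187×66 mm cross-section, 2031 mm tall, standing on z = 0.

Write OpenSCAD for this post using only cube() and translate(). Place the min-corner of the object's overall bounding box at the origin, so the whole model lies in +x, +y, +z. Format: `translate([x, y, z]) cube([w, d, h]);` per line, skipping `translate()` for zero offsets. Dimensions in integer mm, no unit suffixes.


cube([187, 66, 2031]);


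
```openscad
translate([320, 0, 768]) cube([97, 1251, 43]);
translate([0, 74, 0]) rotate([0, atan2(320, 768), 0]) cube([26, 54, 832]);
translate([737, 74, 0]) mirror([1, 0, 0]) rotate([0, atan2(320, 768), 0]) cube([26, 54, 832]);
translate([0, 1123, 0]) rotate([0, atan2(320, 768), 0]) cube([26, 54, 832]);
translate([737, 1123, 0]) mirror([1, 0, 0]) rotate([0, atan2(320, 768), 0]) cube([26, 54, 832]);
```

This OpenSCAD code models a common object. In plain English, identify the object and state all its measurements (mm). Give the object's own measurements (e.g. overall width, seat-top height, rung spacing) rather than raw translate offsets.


A sawhorse. A 97×1251×43 mm beam (x, y, z) sits on two A-frame leg pairs. Each pair is two raked legs of 26×54 mm section (54 mm along y) splaying symmetrically in x. Each leg rises 768 mm vertically over 320 mm of horizontal reach and is 832 mm long along its own axis. Every leg's outer bottom edge rests on the floor and its outer top edge meets a bottom edge of the beam — the left legs (tilting toward +x) meet the beam's −x bottom edge, the right legs (their mirror images, tilting toward −x) meet its +x bottom edge — so the leg tops tuck under the beam, the beam's underside is 768 mm above the floor, and the feet are 737 mm apart outside-to-outside with the beam centred between them. The two leg pairs are set in 74 mm from either end of the beam.


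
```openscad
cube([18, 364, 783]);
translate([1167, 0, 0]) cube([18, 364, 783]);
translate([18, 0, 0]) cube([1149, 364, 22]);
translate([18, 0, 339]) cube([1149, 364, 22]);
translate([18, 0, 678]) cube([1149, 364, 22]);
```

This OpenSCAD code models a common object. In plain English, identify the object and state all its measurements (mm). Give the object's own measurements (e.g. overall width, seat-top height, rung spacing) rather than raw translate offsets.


An open bookshelf. Two side panels, each 18 mm thick, 364 mm deep and 783 mm tall, stand 1185 mm apart (outside-to-outside). Between them sit 3 shelves, each 22 mm thick and 364 mm deep, spanning the full gap between the sides. The bottom shelf rests on the floor (its underside at z = 0) and the clear gap between one shelf's top and the next shelf's underside is 317 mm.


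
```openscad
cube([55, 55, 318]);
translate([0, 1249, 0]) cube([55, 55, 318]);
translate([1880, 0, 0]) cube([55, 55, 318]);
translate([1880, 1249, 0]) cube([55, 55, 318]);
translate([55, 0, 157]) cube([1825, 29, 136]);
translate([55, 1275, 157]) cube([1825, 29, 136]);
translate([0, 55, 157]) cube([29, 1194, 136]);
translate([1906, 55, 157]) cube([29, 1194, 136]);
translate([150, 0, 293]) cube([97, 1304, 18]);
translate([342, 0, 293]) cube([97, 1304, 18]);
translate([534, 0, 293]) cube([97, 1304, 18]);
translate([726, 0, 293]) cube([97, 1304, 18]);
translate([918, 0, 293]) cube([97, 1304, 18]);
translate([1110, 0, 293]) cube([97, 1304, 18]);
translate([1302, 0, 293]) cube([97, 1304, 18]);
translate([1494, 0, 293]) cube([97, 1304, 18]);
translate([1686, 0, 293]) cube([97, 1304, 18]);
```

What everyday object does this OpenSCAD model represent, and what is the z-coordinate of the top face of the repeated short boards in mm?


A bed frame. The slat-top height is 311 mm.

Four posts, four rails, and a row of slats — a bed frame. Slats sit on the rails at z = 157 + 136 = 293; with slat thickness 18, the top is 311 mm.


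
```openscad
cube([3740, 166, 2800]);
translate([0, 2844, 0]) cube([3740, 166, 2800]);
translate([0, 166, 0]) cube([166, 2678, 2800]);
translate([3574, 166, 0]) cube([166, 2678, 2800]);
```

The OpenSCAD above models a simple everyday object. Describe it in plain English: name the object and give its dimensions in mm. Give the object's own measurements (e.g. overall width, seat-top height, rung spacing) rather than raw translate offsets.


The wall frame of a small rectangular building: four walls, each 2800 mm tall and 166 mm thick, enclosing a footprint 3740 mm (x) by 3010 mm (y) outside-to-outside, with no floor or roof. The front and back walls (the −y and +y sides) span the full width; the two side walls fit between them.


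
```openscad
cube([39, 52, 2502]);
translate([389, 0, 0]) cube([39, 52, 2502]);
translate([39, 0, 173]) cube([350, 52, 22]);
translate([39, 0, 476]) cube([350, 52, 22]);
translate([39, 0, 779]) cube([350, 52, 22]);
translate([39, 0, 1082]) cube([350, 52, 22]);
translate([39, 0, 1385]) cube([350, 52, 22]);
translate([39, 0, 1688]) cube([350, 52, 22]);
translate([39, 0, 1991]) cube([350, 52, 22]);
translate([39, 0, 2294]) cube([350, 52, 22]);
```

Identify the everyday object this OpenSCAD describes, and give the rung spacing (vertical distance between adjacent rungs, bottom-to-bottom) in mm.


A ladder. The rung spacing is 303 mm.

Two tall 39×52 posts with 8 short bars between them — a ladder. Adjacent rungs sit at z = 173 and z = 476, so the spacing is 476 − 173 = 303 mm.


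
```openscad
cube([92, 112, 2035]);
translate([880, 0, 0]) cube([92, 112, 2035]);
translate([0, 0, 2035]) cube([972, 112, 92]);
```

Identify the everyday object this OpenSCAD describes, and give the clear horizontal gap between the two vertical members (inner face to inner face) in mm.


A door frame. The clear opening width is 788 mm.

Two 2035 mm tall posts with a header on top — a door frame. The left jamb is 92 mm wide at x = 0; the right jamb starts at x = 880. The clear opening is 880 − 92 = 788 mm.


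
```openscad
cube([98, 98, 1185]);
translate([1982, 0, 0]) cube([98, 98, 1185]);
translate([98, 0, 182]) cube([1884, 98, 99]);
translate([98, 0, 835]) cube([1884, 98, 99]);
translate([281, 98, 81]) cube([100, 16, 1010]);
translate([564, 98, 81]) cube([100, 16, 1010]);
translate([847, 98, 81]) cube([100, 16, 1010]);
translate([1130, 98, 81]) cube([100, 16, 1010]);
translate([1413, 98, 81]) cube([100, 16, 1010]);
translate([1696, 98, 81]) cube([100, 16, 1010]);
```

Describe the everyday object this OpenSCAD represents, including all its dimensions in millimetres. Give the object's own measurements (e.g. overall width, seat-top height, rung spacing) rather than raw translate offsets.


A fence section. Two 98×98 mm posts, 1185 mm tall, stand on the floor with a clear span of 1884 mm between their inner faces. Two horizontal rails of 98×99 mm section span the gap between the posts with their undersides at z = 182 mm and z = 835 mm, flush with the posts' −y face. 6 pickets, each 100 mm wide, 16 mm thick and 1010 mm tall, are fixed to the +y face of the rails with their bottoms at z = 81 mm, spaced across the span with a 183 mm gap after the −x post and between neighbouring pickets, with 186 mm left before the +x post.


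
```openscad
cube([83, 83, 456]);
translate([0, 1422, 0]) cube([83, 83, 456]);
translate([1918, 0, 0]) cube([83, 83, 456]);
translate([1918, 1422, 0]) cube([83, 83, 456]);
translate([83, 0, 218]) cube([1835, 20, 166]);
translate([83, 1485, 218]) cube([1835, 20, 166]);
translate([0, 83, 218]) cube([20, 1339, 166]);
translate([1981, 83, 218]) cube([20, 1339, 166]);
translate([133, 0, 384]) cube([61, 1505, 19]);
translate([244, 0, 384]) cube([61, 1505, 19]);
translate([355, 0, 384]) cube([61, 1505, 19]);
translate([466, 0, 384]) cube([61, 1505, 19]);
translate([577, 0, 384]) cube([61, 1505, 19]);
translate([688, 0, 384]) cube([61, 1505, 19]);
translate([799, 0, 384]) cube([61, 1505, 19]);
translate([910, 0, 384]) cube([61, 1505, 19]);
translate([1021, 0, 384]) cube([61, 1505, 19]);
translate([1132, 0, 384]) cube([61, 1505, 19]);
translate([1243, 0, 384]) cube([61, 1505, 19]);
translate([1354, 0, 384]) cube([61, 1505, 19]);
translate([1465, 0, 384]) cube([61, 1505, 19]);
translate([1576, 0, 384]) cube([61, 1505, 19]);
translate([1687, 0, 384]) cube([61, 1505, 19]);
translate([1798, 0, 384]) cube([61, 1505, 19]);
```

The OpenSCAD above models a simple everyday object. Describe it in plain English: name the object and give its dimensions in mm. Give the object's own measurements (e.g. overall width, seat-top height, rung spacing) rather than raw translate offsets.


A bed frame 2001 mm long (x) by 1505 mm wide (y). Four 83×83 mm corner posts, 456 mm tall, at the corners of the footprint. Four rails of 20 mm thickness and 166 mm height run between adjacent posts with their undersides at z = 218 mm, their outer faces flush with the outside of the frame (the two x-running rails run between the posts' inner faces; the two y-running rails run between the posts' inner faces). 16 slats, each 61 mm wide (x) and 19 mm thick, lie across the top of the two x-running rails, running the full 1505 mm width of the frame in y; along x they sit between the end posts with a 50 mm gap after the −x posts and between neighbouring slats, leaving 59 mm before the +x posts.


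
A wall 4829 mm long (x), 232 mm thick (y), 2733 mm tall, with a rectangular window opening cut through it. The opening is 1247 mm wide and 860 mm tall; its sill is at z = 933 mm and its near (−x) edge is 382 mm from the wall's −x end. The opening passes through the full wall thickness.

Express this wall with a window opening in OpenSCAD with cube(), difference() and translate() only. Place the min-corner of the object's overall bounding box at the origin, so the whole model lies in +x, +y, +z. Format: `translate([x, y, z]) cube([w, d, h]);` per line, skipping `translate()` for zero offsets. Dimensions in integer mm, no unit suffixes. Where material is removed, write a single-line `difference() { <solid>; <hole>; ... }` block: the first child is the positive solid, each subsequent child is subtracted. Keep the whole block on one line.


difference() { cube([4829, 232, 2733]); translate([382, 0, 933]) cube([1247, 232, 860]); }


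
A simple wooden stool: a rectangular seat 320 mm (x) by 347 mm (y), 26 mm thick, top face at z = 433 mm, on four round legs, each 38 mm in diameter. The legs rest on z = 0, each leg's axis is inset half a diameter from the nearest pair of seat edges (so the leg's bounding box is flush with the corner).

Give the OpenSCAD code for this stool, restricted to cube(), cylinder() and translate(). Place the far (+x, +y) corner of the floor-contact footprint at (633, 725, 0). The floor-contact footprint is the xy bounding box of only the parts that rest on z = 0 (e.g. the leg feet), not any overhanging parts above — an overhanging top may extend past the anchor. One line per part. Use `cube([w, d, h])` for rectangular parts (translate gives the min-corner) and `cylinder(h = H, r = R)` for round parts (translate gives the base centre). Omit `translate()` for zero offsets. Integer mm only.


translate([313, 378, 407]) cube([320, 347, 26]);
translate([332, 397, 0]) cylinder(h = 407, r = 19);
translate([614, 397, 0]) cylinder(h = 407, r = 19);
translate([332, 706, 0]) cylinder(h = 407, r = 19);
translate([614, 706, 0]) cylinder(h = 407, r = 19);


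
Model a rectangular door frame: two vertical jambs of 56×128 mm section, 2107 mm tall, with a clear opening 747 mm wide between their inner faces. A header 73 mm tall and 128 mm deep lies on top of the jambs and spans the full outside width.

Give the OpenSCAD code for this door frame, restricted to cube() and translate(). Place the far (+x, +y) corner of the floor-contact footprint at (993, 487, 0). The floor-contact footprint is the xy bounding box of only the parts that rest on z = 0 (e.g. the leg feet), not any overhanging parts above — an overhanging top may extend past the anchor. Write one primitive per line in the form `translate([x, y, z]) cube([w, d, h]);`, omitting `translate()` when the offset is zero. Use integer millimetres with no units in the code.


translate([134, 359, 0]) cube([56, 128, 2107]);
translate([937, 359, 0]) cube([56, 128, 2107]);
translate([134, 359, 2107]) cube([859, 128, 73]);


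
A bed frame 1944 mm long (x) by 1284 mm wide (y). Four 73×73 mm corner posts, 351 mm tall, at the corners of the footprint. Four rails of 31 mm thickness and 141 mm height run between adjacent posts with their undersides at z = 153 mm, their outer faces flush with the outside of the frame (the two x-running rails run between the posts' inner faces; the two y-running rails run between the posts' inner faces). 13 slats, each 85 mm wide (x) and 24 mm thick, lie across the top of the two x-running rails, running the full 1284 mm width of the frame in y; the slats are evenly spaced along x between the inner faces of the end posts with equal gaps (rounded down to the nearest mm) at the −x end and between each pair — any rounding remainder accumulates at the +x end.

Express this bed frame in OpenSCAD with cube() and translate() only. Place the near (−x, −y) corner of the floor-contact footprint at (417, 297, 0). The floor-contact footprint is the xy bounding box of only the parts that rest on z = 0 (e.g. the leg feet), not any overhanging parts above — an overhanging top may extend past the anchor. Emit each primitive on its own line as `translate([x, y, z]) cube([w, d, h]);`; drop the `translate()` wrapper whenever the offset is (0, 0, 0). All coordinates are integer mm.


translate([417, 297, 0]) cube([73, 73, 351]);
translate([417, 1508, 0]) cube([73, 73, 351]);
translate([2288, 297, 0]) cube([73, 73, 351]);
translate([2288, 1508, 0]) cube([73, 73, 351]);
translate([490, 297, 153]) cube([1798, 31, 141]);
translate([490, 1550, 153]) cube([1798, 31, 141]);
translate([417, 370, 153]) cube([31, 1138, 141]);
translate([2330, 370, 153]) cube([31, 1138, 141]);
translate([539, 297, 294]) cube([85, 1284, 24]);
translate([673, 297, 294]) cube([85, 1284, 24]);
translate([807, 297, 294]) cube([85, 1284, 24]);
translate([941, 297, 294]) cube([85, 1284, 24]);
translate([1075, 297, 294]) cube([85, 1284, 24]);
translate([1209, 297, 294]) cube([85, 1284, 24]);
translate([1343, 297, 294]) cube([85, 1284, 24]);
translate([1477, 297, 294]) cube([85, 1284, 24]);
translate([1611, 297, 294]) cube([85, 1284, 24]);
translate([1745, 297, 294]) cube([85, 1284, 24]);
translate([1879, 297, 294]) cube([85, 1284, 24]);
translate([2013, 297, 294]) cube([85, 1284, 24]);
translate([2147, 297, 294]) cube([85, 1284, 24]);


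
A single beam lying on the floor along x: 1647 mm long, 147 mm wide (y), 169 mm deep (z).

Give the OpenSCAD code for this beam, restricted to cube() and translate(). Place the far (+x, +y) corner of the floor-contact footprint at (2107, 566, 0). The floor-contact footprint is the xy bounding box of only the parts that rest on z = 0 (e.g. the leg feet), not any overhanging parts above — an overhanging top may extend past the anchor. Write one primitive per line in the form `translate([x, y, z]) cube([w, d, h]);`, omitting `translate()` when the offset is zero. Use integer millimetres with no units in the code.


translate([460, 419, 0]) cube([1647, 147, 169]);


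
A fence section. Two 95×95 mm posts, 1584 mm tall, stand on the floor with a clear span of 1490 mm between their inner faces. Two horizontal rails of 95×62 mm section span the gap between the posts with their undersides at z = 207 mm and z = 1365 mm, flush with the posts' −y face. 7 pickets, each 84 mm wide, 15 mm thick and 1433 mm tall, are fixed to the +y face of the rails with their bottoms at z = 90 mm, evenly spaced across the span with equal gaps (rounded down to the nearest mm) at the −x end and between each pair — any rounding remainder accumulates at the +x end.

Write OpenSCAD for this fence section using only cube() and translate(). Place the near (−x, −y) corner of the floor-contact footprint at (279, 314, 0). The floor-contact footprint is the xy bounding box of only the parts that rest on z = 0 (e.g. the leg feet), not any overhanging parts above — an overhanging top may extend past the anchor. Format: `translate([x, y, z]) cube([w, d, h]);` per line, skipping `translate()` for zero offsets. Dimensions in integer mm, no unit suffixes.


translate([279, 314, 0]) cube([95, 95, 1584]);
translate([1864, 314, 0]) cube([95, 95, 1584]);
translate([374, 314, 207]) cube([1490, 95, 62]);
translate([374, 314, 1365]) cube([1490, 95, 62]);
translate([486, 409, 90]) cube([84, 15, 1433]);
translate([682, 409, 90]) cube([84, 15, 1433]);
translate([878, 409, 90]) cube([84, 15, 1433]);
translate([1074, 409, 90]) cube([84, 15, 1433]);
translate([1270, 409, 90]) cube([84, 15, 1433]);
translate([1466, 409, 90]) cube([84, 15, 1433]);
translate([1662, 409, 90]) cube([84, 15, 1433]);


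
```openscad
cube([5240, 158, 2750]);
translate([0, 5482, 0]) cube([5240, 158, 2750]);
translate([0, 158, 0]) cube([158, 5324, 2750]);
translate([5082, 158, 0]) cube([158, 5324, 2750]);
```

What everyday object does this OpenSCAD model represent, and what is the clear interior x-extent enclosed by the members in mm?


A house (or room) frame. The interior width is 4924 mm.

Four 2750 mm walls enclosing a rectangle with no floor or roof — a room or house frame. Outside width is 5240 mm and wall thickness is 158 mm, so the interior width is 5240 − 2 × 158 = 4924 mm.


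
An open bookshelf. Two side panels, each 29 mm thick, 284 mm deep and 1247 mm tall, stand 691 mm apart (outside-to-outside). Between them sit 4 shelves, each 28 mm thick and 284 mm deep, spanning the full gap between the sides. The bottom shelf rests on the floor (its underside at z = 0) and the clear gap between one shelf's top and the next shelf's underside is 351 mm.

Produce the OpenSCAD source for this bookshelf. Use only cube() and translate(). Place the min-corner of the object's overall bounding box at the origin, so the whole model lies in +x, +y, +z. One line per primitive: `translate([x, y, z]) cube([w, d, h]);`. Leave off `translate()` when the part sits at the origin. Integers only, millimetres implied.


cube([29, 284, 1247]);
translate([662, 0, 0]) cube([29, 284, 1247]);
translate([29, 0, 0]) cube([633, 284, 28]);
translate([29, 0, 379]) cube([633, 284, 28]);
translate([29, 0, 758]) cube([633, 284, 28]);
translate([29, 0, 1137]) cube([633, 284, 28]);


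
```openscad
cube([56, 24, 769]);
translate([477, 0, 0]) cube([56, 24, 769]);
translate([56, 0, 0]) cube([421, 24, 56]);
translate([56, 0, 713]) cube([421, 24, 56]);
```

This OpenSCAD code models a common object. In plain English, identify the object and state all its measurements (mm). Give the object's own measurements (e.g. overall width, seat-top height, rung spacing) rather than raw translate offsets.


A rectangular picture frame lying in the x–z plane (depth along y). The opening is 421 mm wide (x) by 657 mm tall (z), surrounded by a border 56 mm wide on all four sides. The frame is 24 mm deep and is made of two full-height vertical stiles with two horizontal rails fitted between them.


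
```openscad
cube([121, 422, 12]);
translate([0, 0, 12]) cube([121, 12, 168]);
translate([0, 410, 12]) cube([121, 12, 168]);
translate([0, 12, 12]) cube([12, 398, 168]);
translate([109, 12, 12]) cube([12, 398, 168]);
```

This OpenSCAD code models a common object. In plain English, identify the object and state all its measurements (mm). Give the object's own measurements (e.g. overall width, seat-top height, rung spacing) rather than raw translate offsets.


An open-topped rectangular box: outside dimensions 121×422×180 mm, with a uniform wall and base thickness of 12 mm. The base is a full 121×422 slab on the floor; four walls sit on top of the base. The front and back walls (the −y and +y sides) span the full width; the two side walls fit between them.


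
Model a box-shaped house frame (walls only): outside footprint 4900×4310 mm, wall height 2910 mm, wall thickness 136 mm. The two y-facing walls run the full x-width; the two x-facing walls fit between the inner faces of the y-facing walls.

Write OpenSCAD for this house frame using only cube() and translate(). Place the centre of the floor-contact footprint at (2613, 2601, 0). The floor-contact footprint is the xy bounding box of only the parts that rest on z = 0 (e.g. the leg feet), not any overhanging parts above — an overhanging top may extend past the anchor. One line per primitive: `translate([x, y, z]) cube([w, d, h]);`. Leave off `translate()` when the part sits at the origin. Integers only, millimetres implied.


translate([163, 446, 0]) cube([4900, 136, 2910]);
translate([163, 4620, 0]) cube([4900, 136, 2910]);
translate([163, 582, 0]) cube([136, 4038, 2910]);
translate([4927, 582, 0]) cube([136, 4038, 2910]);


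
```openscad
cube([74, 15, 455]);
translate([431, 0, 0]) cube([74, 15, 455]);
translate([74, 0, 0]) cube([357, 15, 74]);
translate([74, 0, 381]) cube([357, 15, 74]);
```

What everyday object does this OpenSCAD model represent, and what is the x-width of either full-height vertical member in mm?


A picture frame. The border width is 74 mm.

Four thin pieces enclosing a rectangular opening — a picture frame. The two full-height stiles are 455 mm tall; the top rail sits at z = 381 and is 74 mm tall, so the border above the opening is 455 − 381 = 74 mm, matching the stile x-width.


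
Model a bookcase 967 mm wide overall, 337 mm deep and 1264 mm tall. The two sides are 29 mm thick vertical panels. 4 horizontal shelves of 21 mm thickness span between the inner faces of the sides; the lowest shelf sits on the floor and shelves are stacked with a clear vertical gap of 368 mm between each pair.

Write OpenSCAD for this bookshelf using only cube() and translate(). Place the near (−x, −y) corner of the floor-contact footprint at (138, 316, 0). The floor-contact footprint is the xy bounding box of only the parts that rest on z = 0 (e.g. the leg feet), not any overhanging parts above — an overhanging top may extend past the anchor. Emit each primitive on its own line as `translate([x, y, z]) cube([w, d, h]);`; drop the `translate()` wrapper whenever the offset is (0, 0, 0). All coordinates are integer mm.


translate([138, 316, 0]) cube([29, 337, 1264]);
translate([1076, 316, 0]) cube([29, 337, 1264]);
translate([167, 316, 0]) cube([909, 337, 21]);
translate([167, 316, 389]) cube([909, 337, 21]);
translate([167, 316, 778]) cube([909, 337, 21]);
translate([167, 316, 1167]) cube([909, 337, 21]);


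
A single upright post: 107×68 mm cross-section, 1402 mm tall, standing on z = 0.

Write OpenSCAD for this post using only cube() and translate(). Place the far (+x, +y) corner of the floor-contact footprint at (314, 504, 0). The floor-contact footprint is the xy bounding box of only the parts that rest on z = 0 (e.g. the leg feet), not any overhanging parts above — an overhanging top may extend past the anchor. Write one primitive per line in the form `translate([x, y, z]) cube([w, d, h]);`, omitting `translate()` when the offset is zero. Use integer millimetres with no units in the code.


translate([207, 436, 0]) cube([107, 68, 1402]);


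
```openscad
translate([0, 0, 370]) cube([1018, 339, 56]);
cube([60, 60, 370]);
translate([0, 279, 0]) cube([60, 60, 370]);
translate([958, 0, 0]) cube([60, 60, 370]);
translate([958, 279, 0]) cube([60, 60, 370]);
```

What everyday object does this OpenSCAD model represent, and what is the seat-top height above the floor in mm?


A bench. The seat-top height is 426 mm.

A long slab on four corner posts — a bench. The slab sits at z = 370 with thickness 56, so the top is 370 + 56 = 426 mm.


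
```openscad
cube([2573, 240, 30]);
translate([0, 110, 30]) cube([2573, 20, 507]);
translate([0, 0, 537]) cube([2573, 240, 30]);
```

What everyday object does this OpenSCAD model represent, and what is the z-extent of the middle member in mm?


An I-beam. The web height is 507 mm.

Two wide flanges with a thin centred web — an I-beam. Overall 567 mm minus two 30 mm flanges gives a web of 567 − 2·30 = 507 mm.


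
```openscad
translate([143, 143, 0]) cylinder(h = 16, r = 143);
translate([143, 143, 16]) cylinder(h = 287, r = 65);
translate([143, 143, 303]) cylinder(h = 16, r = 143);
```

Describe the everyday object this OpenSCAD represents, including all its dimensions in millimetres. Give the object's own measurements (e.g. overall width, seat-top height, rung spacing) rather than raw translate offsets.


A spool: two coaxial disc flanges of radius 143 mm and thickness 16 mm, joined by a core cylinder of radius 65 mm and height 287 mm. The lower flange rests on z = 0 and the three cylinders share a vertical axis.


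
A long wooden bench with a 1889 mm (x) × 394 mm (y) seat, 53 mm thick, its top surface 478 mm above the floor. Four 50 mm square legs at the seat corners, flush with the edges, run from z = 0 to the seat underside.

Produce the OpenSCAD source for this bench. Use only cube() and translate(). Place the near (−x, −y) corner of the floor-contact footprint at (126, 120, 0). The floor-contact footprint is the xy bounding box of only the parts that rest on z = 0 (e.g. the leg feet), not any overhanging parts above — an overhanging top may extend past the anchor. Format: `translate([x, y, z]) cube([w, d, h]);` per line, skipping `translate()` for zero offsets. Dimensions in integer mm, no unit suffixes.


// leg_h = 478 − 53 = 425
translate([126, 120, 425]) cube([1889, 394, 53]);
translate([126, 120, 0]) cube([50, 50, 425]);
translate([126, 464, 0]) cube([50, 50, 425]);
translate([1965, 120, 0]) cube([50, 50, 425]);
translate([1965, 464, 0]) cube([50, 50, 425]);


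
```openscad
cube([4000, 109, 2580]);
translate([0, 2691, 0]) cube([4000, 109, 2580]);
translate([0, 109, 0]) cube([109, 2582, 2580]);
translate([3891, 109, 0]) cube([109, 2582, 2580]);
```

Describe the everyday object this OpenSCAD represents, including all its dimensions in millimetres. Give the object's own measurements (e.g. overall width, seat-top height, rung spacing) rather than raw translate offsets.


The wall frame of a small rectangular building: four walls, each 2580 mm tall and 109 mm thick, enclosing a footprint 4000 mm (x) by 2800 mm (y) outside-to-outside, with no floor or roof. The front and back walls (the −y and +y sides) span the full width; the two side walls fit between them.


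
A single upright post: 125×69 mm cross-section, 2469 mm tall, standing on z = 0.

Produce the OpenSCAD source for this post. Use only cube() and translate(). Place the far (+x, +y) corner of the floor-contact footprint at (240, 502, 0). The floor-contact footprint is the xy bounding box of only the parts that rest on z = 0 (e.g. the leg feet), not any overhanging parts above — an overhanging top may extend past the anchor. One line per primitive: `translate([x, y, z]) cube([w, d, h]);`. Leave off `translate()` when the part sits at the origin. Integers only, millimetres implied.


translate([115, 433, 0]) cube([125, 69, 2469]);


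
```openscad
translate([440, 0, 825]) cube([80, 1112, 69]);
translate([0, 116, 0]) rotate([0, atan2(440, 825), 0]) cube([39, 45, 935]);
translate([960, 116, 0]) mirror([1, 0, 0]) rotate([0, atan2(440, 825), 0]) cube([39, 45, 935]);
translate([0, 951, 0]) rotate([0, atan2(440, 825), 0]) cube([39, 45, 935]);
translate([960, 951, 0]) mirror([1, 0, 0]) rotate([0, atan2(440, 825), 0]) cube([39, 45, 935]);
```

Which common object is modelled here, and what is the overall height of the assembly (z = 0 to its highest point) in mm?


A sawhorse. The overall height is 894 mm.

A beam across two mirrored pairs of raked legs — a sawhorse. The beam's underside is at z = 825 (matching the legs' vertical rise in atan2(440, 825)) and the beam is 69 mm tall, so its top is at 825 + 69 = 894 mm. The raked legs top out at the beam's underside, so that is the highest point.


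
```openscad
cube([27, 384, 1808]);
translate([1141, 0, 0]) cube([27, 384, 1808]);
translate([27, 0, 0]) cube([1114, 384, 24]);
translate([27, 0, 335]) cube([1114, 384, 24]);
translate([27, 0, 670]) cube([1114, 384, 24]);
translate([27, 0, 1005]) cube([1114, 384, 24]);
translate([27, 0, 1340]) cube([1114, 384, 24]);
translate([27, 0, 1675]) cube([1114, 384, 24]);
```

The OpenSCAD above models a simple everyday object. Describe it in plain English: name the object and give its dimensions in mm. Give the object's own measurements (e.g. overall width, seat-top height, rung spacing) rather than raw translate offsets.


An open bookshelf. Two side panels, each 27 mm thick, 384 mm deep and 1808 mm tall, stand 1168 mm apart (outside-to-outside). Between them sit 6 shelves, each 24 mm thick and 384 mm deep, spanning the full gap between the sides. The bottom shelf rests on the floor (its underside at z = 0) and the clear gap between one shelf's top and the next shelf's underside is 311 mm.


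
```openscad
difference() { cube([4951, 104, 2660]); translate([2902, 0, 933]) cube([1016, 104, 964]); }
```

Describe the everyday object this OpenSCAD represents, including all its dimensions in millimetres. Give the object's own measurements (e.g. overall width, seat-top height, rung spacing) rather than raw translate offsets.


A wall 4951 mm long (x), 104 mm thick (y), 2660 mm tall, with a rectangular window opening cut through it. The opening is 1016 mm wide and 964 mm tall; its sill is at z = 933 mm and its near (−x) edge is 2902 mm from the wall's −x end. The opening passes through the full wall thickness.


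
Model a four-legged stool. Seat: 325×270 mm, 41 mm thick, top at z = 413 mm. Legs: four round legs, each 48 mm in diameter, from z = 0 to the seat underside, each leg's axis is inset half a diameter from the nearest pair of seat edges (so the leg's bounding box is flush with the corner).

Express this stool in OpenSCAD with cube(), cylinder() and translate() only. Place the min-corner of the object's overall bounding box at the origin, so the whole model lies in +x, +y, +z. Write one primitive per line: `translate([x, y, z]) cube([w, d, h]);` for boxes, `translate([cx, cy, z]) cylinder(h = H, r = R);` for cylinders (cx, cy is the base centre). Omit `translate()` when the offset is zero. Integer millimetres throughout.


translate([0, 0, 372]) cube([325, 270, 41]);
translate([24, 24, 0]) cylinder(h = 372, r = 24);
translate([301, 24, 0]) cylinder(h = 372, r = 24);
translate([24, 246, 0]) cylinder(h = 372, r = 24);
translate([301, 246, 0]) cylinder(h = 372, r = 24);


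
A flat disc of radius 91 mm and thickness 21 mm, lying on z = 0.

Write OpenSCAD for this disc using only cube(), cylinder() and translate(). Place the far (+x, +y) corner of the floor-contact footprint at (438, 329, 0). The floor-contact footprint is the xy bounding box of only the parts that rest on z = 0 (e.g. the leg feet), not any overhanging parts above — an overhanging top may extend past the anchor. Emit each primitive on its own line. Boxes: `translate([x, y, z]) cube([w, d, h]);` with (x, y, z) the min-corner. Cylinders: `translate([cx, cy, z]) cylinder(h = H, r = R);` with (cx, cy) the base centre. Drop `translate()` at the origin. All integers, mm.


translate([347, 238, 0]) cylinder(h = 21, r = 91);


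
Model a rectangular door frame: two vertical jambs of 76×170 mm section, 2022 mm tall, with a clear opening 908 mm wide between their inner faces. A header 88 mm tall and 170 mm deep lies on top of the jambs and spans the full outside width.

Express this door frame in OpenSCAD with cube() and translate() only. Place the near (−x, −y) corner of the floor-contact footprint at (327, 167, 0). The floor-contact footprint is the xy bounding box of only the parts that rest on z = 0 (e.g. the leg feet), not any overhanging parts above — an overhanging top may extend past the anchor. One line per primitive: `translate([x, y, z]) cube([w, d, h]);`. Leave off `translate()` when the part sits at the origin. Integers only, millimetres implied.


translate([327, 167, 0]) cube([76, 170, 2022]);
translate([1311, 167, 0]) cube([76, 170, 2022]);
translate([327, 167, 2022]) cube([1060, 170, 88]);
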